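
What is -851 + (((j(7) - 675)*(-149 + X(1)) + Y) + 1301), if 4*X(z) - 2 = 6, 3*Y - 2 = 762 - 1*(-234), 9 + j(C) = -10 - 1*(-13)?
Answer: 302669/3 ≈ 1.0089e+5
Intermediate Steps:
j(C) = -6 (j(C) = -9 + (-10 - 1*(-13)) = -9 + (-10 + 13) = -9 + 3 = -6)
Y = 998/3 (Y = 2/3 + (762 - 1*(-234))/3 = 2/3 + (762 + 234)/3 = 2/3 + (1/3)*996 = 2/3 + 332 = 998/3 ≈ 332.67)
X(z) = 2 (X(z) = 1/2 + (1/4)*6 = 1/2 + 3/2 = 2)
-851 + (((j(7) - 675)*(-149 + X(1)) + Y) + 1301) = -851 + (((-6 - 675)*(-149 + 2) + 998/3) + 1301) = -851 + ((-681*(-147) + 998/3) + 1301) = -851 + ((100107 + 998/3) + 1301) = -851 + (301319/3 + 1301) = -851 + 305222/3 = 302669/3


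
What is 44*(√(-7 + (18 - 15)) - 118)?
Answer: -5192 + 88*I ≈ -5192.0 + 88.0*I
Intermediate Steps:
44*(√(-7 + (18 - 15)) - 118) = 44*(√(-7 + 3) - 118) = 44*(√(-4) - 118) = 44*(2*I - 118) = 44*(-118 + 2*I) = -5192 + 88*I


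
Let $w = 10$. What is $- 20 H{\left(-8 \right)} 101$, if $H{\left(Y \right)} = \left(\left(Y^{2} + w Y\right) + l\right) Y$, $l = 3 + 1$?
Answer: $-193920$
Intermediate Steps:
$l = 4$
$H{\left(Y \right)} = Y \left(4 + Y^{2} + 10 Y\right)$ ($H{\left(Y \right)} = \left(\left(Y^{2} + 10 Y\right) + 4\right) Y = \left(4 + Y^{2} + 10 Y\right) Y = Y \left(4 + Y^{2} + 10 Y\right)$)
$- 20 H{\left(-8 \right)} 101 = - 20 \left(- 8 \left(4 + \left(-8\right)^{2} + 10 \left(-8\right)\right)\right) 101 = - 20 \left(- 8 \left(4 + 64 - 80\right)\right) 101 = - 20 \left(\left(-8\right) \left(-12\right)\right) 101 = \left(-20\right) 96 \cdot 101 = \left(-1920\right) 101 = -193920$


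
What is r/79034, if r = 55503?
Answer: 55503/79034 ≈ 0.70227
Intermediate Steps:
r/79034 = 55503/79034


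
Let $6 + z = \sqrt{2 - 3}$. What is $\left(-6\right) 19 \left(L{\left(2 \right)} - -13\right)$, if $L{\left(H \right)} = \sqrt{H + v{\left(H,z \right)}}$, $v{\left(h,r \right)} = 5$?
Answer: $-1482 - 114 \sqrt{7} \approx -1783.6$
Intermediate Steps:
$z = -6 + i$ ($z = -6 + \sqrt{2 - 3} = -6 + \sqrt{-1} = -6 + i \approx -6.0 + 1.0 i$)
$L{\left(H \right)} = \sqrt{5 + H}$ ($L{\left(H \right)} = \sqrt{H + 5} = \sqrt{5 + H}$)
$\left(-6\right) 19 \left(L{\left(2 \right)} - -13\right) = \left(-6\right) 19 \left(\sqrt{5 + 2} - -13\right) = - 114 \left(\sqrt{7} + 13\right) = - 114 \left(13 + \sqrt{7}\right) = -1482 - 114 \sqrt{7}$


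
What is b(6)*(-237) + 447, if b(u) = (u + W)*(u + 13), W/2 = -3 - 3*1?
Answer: 27465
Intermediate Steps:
W = -12 (W = 2*(-3 - 3*1) = 2*(-3 - 3) = 2*(-6) = -12)
b(u) = (-12 + u)*(13 + u) (b(u) = (u - 12)*(u + 13) = (-12 + u)*(13 + u))
b(6)*(-237) + 447 = (-156 + 6 + 6²)*(-237) + 447 = (-156 + 6 + 36)*(-237) + 447 = -114*(-237) + 447 = 27018 + 447 = 27465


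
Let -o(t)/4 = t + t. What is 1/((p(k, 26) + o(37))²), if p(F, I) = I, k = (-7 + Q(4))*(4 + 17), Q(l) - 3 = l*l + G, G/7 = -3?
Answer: 1/72900 ≈ 1.3717e-5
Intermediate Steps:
G = -21 (G = 7*(-3) = -21)
o(t) = -8*t (o(t) = -4*(t + t) = -8*t)
Q(l) = -18 + l² (Q(l) = 3 + (l*l - 21) = 3 + (l² - 21) = 3 + (-21 + l²) = -18 + l²)
k = -189 (k = (-7 + (-18 + 4²))*(4 + 17) = (-7 + (-18 + 16))*21 = (-7 - 2)*21 = -9*21 = -189)
1/((p(k, 26) + o(37))²) = 1/((26 - 8*37)²) = 1/((26 - 296)²) = 1/((-270)²) = 1/72900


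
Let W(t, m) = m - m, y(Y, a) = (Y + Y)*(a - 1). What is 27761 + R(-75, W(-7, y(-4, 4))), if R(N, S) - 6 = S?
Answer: 27767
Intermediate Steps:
y(Y, a) = 2*Y*(-1 + a) (y(Y, a) = (2*Y)*(-1 + a) = 2*Y*(-1 + a))
W(t, m) = 0
R(N, S) = 6 + S
27761 + R(-75, W(-7, y(-4, 4))) = 27761 + (6 + 0) = 27761 + 6 = 27767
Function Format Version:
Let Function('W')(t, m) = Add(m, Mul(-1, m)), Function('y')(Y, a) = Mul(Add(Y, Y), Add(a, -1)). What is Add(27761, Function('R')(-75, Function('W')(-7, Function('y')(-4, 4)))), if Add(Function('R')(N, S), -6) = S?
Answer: 27767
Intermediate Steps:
Function('y')(Y, a) = Mul(2, Y, Add(-1, a)) (Function('y')(Y, a) = Mul(Mul(2, Y), Add(-1, a)) = Mul(2, Y, Add(-1, a)))
Function('W')(t, m) = 0
Function('R')(N, S) = Add(6, S)
Add(27761, Function('R')(-75, Function('W')(-7, Function('y')(-4, 4)))) = Add(27761, Add(6, 0)) = Add(27761, 6) = 27767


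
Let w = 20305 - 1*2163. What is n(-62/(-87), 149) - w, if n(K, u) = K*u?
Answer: -1569116/87 ≈ -18036.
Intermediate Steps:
w = 18142 (w = 20305 - 2163 = 18142)
n(-62/(-87), 149) - w = -62/(-87)*149 - 1*18142 = -62*(-1/87)*149 - 18142 = (62/87)*149 - 18142 = 9238/87 - 18142 = -1569116/87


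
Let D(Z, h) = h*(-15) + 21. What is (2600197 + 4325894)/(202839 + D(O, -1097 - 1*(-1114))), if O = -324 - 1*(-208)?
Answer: 2308697/67535 ≈ 34.185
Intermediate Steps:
O = -116 (O = -324 + 208 = -116)
D(Z, h) = 21 - 15*h (D(Z, h) = -15*h + 21 = 21 - 15*h)
(2600197 + 4325894)/(202839 + D(O, -1097 - 1*(-1114))) = (2600197 + 4325894)/(202839 + (21 - 15*(-1097 - 1*(-1114)))) = 6926091/(202839 + (21 - 15*(-1097 + 1114))) = 6926091/(202839 + (21 - 15*17)) = 6926091/(202839 + (21 - 255)) = 6926091/(202839 - 234) = 6926091/202605 = 6926091*(1/202605) = 2308697/67535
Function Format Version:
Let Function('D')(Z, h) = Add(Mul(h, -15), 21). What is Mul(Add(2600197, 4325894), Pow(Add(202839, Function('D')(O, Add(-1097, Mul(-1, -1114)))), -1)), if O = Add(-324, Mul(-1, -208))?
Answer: Rational(2308697, 67535) ≈ 34.185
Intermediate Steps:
O = -116 (O = Add(-324, 208) = -116)
Function('D')(Z, h) = Add(21, Mul(-15, h)) (Function('D')(Z, h) = Add(Mul(-15, h), 21) = Add(21, Mul(-15, h)))
Mul(Add(2600197, 4325894), Pow(Add(202839, Function('D')(O, Add(-1097, Mul(-1, -1114)))), -1)) = Mul(Add(2600197, 4325894), Pow(Add(202839, Add(21, Mul(-15, Add(-1097, Mul(-1, -1114))))), -1)) = Mul(6926091, Pow(Add(202839, Add(21, Mul(-15, Add(-1097, 1114)))), -1)) = Mul(6926091, Pow(Add(202839, Add(21, Mul(-15, 17))), -1)) = Mul(6926091, Pow(Add(202839, Add(21, -255)), -1)) = Mul(6926091, Pow(Add(202839, -234), -1)) = Mul(6926091, Pow(202605, -1)) = Mul(6926091, Rational(1, 202605)) = Rational(2308697, 67535)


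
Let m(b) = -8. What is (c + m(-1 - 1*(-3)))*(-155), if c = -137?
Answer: 22475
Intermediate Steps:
(c + m(-1 - 1*(-3)))*(-155) = (-137 - 8)*(-155) = -145*(-155) = 22475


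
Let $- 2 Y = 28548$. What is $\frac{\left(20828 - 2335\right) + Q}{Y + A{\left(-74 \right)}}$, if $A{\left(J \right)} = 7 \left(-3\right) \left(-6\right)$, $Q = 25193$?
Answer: $- \frac{809}{262} \approx -3.0878$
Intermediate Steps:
$Y = -14274$ ($Y = \left(- \frac{1}{2}\right) 28548 = -14274$)
$A{\left(J \right)} = 126$ ($A{\left(J \right)} = \left(-21\right) \left(-6\right) = 126$)
$\frac{\left(20828 - 2335\right) + Q}{Y + A{\left(-74 \right)}} = \frac{\left(20828 - 2335\right) + 25193}{-14274 + 126} = \frac{\left(20828 - 2335\right) + 25193}{-14148} = \left(18493 + 25193\right) \left(- \frac{1}{14148}\right) = 43686 \left(- \frac{1}{14148}\right) = - \frac{809}{262}$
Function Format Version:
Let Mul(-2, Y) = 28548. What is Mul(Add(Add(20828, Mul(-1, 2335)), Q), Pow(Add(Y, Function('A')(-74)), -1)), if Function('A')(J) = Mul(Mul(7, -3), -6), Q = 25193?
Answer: Rational(-809, 262) ≈ -3.0878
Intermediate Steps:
Y = -14274 (Y = Mul(Rational(-1, 2), 28548) = -14274)
Function('A')(J) = 126 (Function('A')(J) = Mul(-21, -6) = 126)
Mul(Add(Add(20828, Mul(-1, 2335)), Q), Pow(Add(Y, Function('A')(-74)), -1)) = Mul(Add(Add(20828, Mul(-1, 2335)), 25193), Pow(Add(-14274, 126), -1)) = Mul(Add(Add(20828, -2335), 25193), Pow(-14148, -1)) = Mul(Add(18493, 25193), Rational(-1, 14148)) = Mul(43686, Rational(-1, 14148)) = Rational(-809, 262)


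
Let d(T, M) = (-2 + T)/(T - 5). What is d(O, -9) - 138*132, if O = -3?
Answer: -145723/8 ≈ -18215.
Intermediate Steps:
d(T, M) = (-2 + T)/(-5 + T)
d(O, -9) - 138*132 = (-2 - 3)/(-5 - 3) - 138*132 = -5/(-8) - 18216 = -1/8*(-5) - 18216 = 5/8 - 18216 = -145723/8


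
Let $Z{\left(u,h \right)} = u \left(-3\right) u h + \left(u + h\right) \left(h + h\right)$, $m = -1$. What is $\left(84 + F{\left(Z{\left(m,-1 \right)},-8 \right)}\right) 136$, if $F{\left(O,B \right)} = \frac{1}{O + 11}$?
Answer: $\frac{102884}{9} \approx 11432.0$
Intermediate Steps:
$Z{\left(u,h \right)} = - 3 h u^{2} + 2 h \left(h + u\right)$ ($Z{\left(u,h \right)} = - 3 u u h + \left(h + u\right) 2 h = - 3 u^{2} h + 2 h \left(h + u\right) = - 3 h u^{2} + 2 h \left(h + u\right)$)
$F{\left(O,B \right)} = \frac{1}{11 + O}$
$\left(84 + F{\left(Z{\left(m,-1 \right)},-8 \right)}\right) 136 = \left(84 + \frac{1}{11 - \left(- 3 \left(-1\right)^{2} + 2 \left(-1\right) + 2 \left(-1\right)\right)}\right) 136 = \left(84 + \frac{1}{11 - \left(\left(-3\right) 1 - 2 - 2\right)}\right) 136 = \left(84 + \frac{1}{11 - \left(-3 - 2 - 2\right)}\right) 136 = \left(84 + \frac{1}{11 - -7}\right) 136 = \left(84 + \frac{1}{11 + 7}\right) 136 = \left(84 + \frac{1}{18}\right) 136 = \frac{1513}{18} \cdot 136 = \frac{102884}{9}$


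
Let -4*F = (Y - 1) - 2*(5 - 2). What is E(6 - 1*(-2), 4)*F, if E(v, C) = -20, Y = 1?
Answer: -30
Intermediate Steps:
F = 3/2 (F = -((1 - 1) - 2*(5 - 2))/4 = -(0 - 2*3)/4 = -(0 - 6)/4 = -1/4*(-6) = 3/2 ≈ 1.5000)
E(6 - 1*(-2), 4)*F = -20*3/2 = -30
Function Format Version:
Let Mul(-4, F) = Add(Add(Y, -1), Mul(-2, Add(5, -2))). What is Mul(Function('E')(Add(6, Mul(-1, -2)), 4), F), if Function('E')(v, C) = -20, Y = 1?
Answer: -30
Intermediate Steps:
F = Rational(3, 2) (F = Mul(Rational(-1, 4), Add(Add(1, -1), Mul(-2, Add(5, -2)))) = Mul(Rational(-1, 4), Add(0, Mul(-2, 3))) = Mul(Rational(-1, 4), Add(0, -6)) = Mul(Rational(-1, 4), -6) = Rational(3, 2) ≈ 1.5000)
Mul(Function('E')(Add(6, Mul(-1, -2)), 4), F) = Mul(-20, Rational(3, 2)) = -30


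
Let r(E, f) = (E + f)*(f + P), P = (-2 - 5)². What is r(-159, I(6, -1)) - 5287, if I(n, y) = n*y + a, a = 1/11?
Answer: -1499563/121 ≈ -12393.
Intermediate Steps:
a = 1/11 ≈ 0.090909
P = 49 (P = (-7)² = 49)
I(n, y) = 1/11 + n*y (I(n, y) = n*y + 1/11 = 1/11 + n*y)
r(E, f) = (49 + f)*(E + f) (r(E, f) = (E + f)*(f + 49) = (E + f)*(49 + f) = (49 + f)*(E + f))
r(-159, I(6, -1)) - 5287 = ((1/11 + 6*(-1))² + 49*(-159) + 49*(1/11 + 6*(-1)) - 159*(1/11 + 6*(-1))) - 5287 = ((1/11 - 6)² - 7791 + 49*(1/11 - 6) - 159*(1/11 - 6)) - 5287 = ((-65/11)² - 7791 + 49*(-65/11) - 159*(-65/11)) - 5287 = (4225/121 - 7791 - 3185/11 + 10335/11) - 5287 = -859836/121 - 5287 = -1499563/121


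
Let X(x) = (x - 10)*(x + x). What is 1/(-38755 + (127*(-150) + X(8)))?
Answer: -1/57837 ≈ -1.7290e-5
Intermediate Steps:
X(x) = 2*x*(-10 + x) (X(x) = (-10 + x)*(2*x) = 2*x*(-10 + x))
1/(-38755 + (127*(-150) + X(8))) = 1/(-38755 + (127*(-150) + 2*8*(-10 + 8))) = 1/(-38755 + (-19050 + 2*8*(-2))) = 1/(-38755 + (-19050 - 32)) = 1/(-38755 - 19082) = 1/(-57837) = -1/57837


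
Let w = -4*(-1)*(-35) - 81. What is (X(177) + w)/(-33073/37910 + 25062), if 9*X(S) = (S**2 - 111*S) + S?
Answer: 124723900/2850202041 ≈ 0.043760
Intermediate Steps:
w = -221 (w = 4*(-35) - 81 = -140 - 81 = -221)
X(S) = -110*S/9 + S**2/9 (X(S) = ((S**2 - 111*S) + S)/9 = (S**2 - 110*S)/9 = -110*S/9 + S**2/9)
(X(177) + w)/(-33073/37910 + 25062) = ((1/9)*177*(-110 + 177) - 221)/(-33073/37910 + 25062) = ((1/9)*177*67 - 221)/(-33073*1/37910 + 25062) = (3953/3 - 221)/(-33073/37910 + 25062) = 3290/(3*(950067347/37910)) = (3290/3)*(37910/950067347) = 124723900/2850202041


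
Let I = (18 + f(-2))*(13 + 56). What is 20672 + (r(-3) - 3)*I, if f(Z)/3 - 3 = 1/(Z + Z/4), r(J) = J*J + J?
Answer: 130063/5 ≈ 26013.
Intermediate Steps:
r(J) = J + J² (r(J) = J² + J = J + J²)
f(Z) = 9 + 12/(5*Z) (f(Z) = 9 + 3/(Z + Z/4) = 9 + 3/((5*Z/4)) = 9 + 3*(4/(5*Z)) = 9 + 12/(5*Z))
I = 8901/5 (I = (18 + (9 + (12/5)/(-2)))*(13 + 56) = (18 + (9 + (12/5)*(-½)))*69 = (18 + (9 - 6/5))*69 = (18 + 39/5)*69 = (129/5)*69 = 8901/5 ≈ 1780.2)
20672 + (r(-3) - 3)*I = 20672 + (-3*(1 - 3) - 3)*(8901/5) = 20672 + (-3*(-2) - 3)*(8901/5) = 20672 + (6 - 3)*(8901/5) = 20672 + 3*(8901/5) = 20672 + 26703/5 = 130063/5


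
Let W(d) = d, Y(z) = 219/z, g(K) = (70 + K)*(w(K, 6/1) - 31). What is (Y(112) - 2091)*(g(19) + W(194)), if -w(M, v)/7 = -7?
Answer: -105053877/28 ≈ -3.7519e+6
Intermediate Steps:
w(M, v) = 49 (w(M, v) = -7*(-7) = 49)
g(K) = 1260 + 18*K (g(K) = (70 + K)*(49 - 31) = (70 + K)*18 = 1260 + 18*K)
(Y(112) - 2091)*(g(19) + W(194)) = (219/112 - 2091)*((1260 + 18*19) + 194) = (219*(1/112) - 2091)*((1260 + 342) + 194) = (219/112 - 2091)*(1602 + 194) = -233973/112*1796 = -105053877/28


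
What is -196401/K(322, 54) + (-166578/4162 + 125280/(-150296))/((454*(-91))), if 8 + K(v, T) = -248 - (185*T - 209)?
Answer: 317243259914252169/16211779378167646 ≈ 19.569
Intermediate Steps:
K(v, T) = -47 - 185*T (K(v, T) = -8 + (-248 - (185*T - 209)) = -8 + (-248 - (-209 + 185*T)) = -8 + (-248 + (209 - 185*T)) = -8 + (-39 - 185*T) = -47 - 185*T)
-196401/K(322, 54) + (-166578/4162 + 125280/(-150296))/((454*(-91))) = -196401/(-47 - 185*54) + (-166578/4162 + 125280/(-150296))/((454*(-91))) = -196401/(-47 - 9990) + (-166578*1/4162 + 125280*(-1/150296))/(-41314) = -196401/(-10037) + (-83289/2081 - 15660/18787)*(-1/41314) = -196401*(-1/10037) - 1597338903/39095747*(-1/41314) = 196401/10037 + 1597338903/1615201691558 = 317243259914252169/16211779378167646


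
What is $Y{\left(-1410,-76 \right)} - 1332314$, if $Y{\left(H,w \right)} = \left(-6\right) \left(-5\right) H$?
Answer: $-1374614$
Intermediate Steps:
$Y{\left(H,w \right)} = 30 H$
$Y{\left(-1410,-76 \right)} - 1332314 = 30 \left(-1410\right) - 1332314 = -42300 - 1332314 = -1374614$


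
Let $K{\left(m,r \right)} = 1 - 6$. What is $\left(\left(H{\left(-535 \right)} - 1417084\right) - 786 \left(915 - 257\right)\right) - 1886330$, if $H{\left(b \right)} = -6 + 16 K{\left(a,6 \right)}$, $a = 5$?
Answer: $-3820688$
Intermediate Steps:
$K{\left(m,r \right)} = -5$ ($K{\left(m,r \right)} = 1 - 6 = -5$)
$H{\left(b \right)} = -86$ ($H{\left(b \right)} = -6 + 16 \left(-5\right) = -6 - 80 = -86$)
$\left(\left(H{\left(-535 \right)} - 1417084\right) - 786 \left(915 - 257\right)\right) - 1886330 = \left(\left(-86 - 1417084\right) - 786 \left(915 - 257\right)\right) - 1886330 = \left(-1417170 - 517188\right) - 1886330 = -1934358 - 1886330 = -3820688$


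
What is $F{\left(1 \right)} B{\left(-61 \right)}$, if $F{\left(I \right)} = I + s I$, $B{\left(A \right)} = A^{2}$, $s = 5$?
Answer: $22326$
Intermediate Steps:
$F{\left(I \right)} = 6 I$ ($F{\left(I \right)} = I + 5 I = 6 I$)
$F{\left(1 \right)} B{\left(-61 \right)} = 6 \cdot 1 \left(-61\right)^{2} = 6 \cdot 3721 = 22326$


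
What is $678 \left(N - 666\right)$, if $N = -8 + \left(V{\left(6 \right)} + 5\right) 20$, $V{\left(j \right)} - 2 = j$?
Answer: $-280692$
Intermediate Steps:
$V{\left(j \right)} = 2 + j$
$N = 252$ ($N = -8 + \left(\left(2 + 6\right) + 5\right) 20 = -8 + \left(8 + 5\right) 20 = -8 + 13 \cdot 20 = -8 + 260 = 252$)
$678 \left(N - 666\right) = 678 \left(252 - 666\right) = 678 \left(-414\right) = -280692$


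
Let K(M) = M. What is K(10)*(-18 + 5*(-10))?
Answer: -680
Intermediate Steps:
K(10)*(-18 + 5*(-10)) = 10*(-18 + 5*(-10)) = 10*(-18 - 50) = 10*(-68) = -680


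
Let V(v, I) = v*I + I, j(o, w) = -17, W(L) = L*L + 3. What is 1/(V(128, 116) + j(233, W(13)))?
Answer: 1/14947 ≈ 6.6903e-5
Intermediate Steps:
W(L) = 3 + L² (W(L) = L² + 3 = 3 + L²)
V(v, I) = I + I*v (V(v, I) = I*v + I = I + I*v)
1/(V(128, 116) + j(233, W(13))) = 1/(116*(1 + 128) - 17) = 1/(116*129 - 17) = 1/(14964 - 17) = 1/14947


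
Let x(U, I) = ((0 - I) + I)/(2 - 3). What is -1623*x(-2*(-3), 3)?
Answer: 0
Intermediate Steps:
x(U, I) = 0 (x(U, I) = (-I + I)/(-1) = 0*(-1) = 0)
-1623*x(-2*(-3), 3) = -1623*0 = 0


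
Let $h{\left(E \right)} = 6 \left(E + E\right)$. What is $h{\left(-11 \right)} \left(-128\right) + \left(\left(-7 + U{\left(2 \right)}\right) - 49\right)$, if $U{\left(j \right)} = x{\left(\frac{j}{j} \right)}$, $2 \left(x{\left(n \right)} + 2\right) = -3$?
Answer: $\frac{33673}{2} \approx 16837.0$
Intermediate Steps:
$x{\left(n \right)} = - \frac{7}{2}$ ($x{\left(n \right)} = -2 + \frac{1}{2} \left(-3\right) = -2 - \frac{3}{2} = - \frac{7}{2}$)
$U{\left(j \right)} = - \frac{7}{2}$
$h{\left(E \right)} = 12 E$ ($h{\left(E \right)} = 6 \cdot 2 E = 12 E$)
$h{\left(-11 \right)} \left(-128\right) + \left(\left(-7 + U{\left(2 \right)}\right) - 49\right) = 12 \left(-11\right) \left(-128\right) - \frac{119}{2} = \left(-132\right) \left(-128\right) - \frac{119}{2} = 16896 - \frac{119}{2} = \frac{33673}{2}$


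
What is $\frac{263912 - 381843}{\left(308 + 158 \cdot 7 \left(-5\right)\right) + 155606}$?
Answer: $- \frac{117931}{150384} \approx -0.7842$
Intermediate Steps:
$\frac{263912 - 381843}{\left(308 + 158 \cdot 7 \left(-5\right)\right) + 155606} = - \frac{117931}{\left(308 + 158 \left(-35\right)\right) + 155606} = - \frac{117931}{\left(308 - 5530\right) + 155606} = - \frac{117931}{-5222 + 155606} = - \frac{117931}{150384}$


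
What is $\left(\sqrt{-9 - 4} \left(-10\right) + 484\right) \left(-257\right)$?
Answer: $-124388 + 2570 i \sqrt{13} \approx -1.2439 \cdot 10^{5} + 9266.3 i$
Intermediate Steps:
$\left(\sqrt{-9 - 4} \left(-10\right) + 484\right) \left(-257\right) = \left(\sqrt{-13} \left(-10\right) + 484\right) \left(-257\right) = \left(i \sqrt{13} \left(-10\right) + 484\right) \left(-257\right) = \left(- 10 i \sqrt{13} + 484\right) \left(-257\right) = \left(484 - 10 i \sqrt{13}\right) \left(-257\right) = -124388 + 2570 i \sqrt{13}$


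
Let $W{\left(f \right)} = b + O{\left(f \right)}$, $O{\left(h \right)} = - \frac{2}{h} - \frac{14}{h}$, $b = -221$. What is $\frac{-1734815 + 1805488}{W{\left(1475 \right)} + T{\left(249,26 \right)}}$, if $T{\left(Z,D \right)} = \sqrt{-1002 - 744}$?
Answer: $- \frac{33982173865925}{110068773331} - \frac{461273836875 i \sqrt{194}}{110068773331} \approx -308.74 - 58.371 i$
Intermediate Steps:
$O{\left(h \right)} = - \frac{16}{h}$
$T{\left(Z,D \right)} = 3 i \sqrt{194}$ ($T{\left(Z,D \right)} = \sqrt{-1746} = 3 i \sqrt{194}$)
$W{\left(f \right)} = -221 - \frac{16}{f}$
$\frac{-1734815 + 1805488}{W{\left(1475 \right)} + T{\left(249,26 \right)}} = \frac{-1734815 + 1805488}{\left(-221 - \frac{16}{1475}\right) + 3 i \sqrt{194}} = \frac{70673}{\left(-221 - \frac{16}{1475}\right) + 3 i \sqrt{194}} = \frac{70673}{- \frac{325991}{1475} + 3 i \sqrt{194}}$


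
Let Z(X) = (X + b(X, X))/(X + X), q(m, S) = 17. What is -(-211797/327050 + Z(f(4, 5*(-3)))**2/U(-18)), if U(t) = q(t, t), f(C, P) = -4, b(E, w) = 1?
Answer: 113745843/177915200 ≈ 0.63933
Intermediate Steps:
U(t) = 17
Z(X) = (1 + X)/(2*X) (Z(X) = (X + 1)/(X + X) = (1 + X)/((2*X)) = (1 + X)*(1/(2*X)) = (1 + X)/(2*X))
-(-211797/327050 + Z(f(4, 5*(-3)))**2/U(-18)) = -(-211797/327050 + ((1/2)*(1 - 4)/(-4))**2/17) = -(-211797*1/327050 + ((1/2)*(-1/4)*(-3))**2*(1/17)) = -(-211797/327050 + (3/8)**2*(1/17)) = -(-211797/327050 + (9/64)*(1/17)) = -(-211797/327050 + 9/1088) = -1*(-113745843/177915200) = 113745843/177915200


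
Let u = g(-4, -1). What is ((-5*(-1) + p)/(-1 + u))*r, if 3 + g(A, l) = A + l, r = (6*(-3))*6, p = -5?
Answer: 0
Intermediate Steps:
r = -108 (r = -18*6 = -108)
g(A, l) = -3 + A + l (g(A, l) = -3 + (A + l) = -3 + A + l)
u = -8 (u = -3 - 4 - 1 = -8)
((-5*(-1) + p)/(-1 + u))*r = ((-5*(-1) - 5)/(-1 - 8))*(-108) = ((5 - 5)/(-9))*(-108) = (0*(-⅑))*(-108) = 0*(-108) = 0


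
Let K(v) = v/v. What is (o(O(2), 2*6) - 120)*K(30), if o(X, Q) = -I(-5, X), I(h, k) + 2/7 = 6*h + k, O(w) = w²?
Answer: -656/7 ≈ -93.714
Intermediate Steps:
I(h, k) = -2/7 + k + 6*h (I(h, k) = -2/7 + (6*h + k) = -2/7 + (k + 6*h) = -2/7 + k + 6*h)
o(X, Q) = 212/7 - X (o(X, Q) = -(-2/7 + X + 6*(-5)) = -(-2/7 + X - 30) = -(-212/7 + X) = 212/7 - X)
K(v) = 1
(o(O(2), 2*6) - 120)*K(30) = ((212/7 - 1*2²) - 120)*1 = ((212/7 - 1*4) - 120)*1 = ((212/7 - 4) - 120)*1 = (184/7 - 120)*1 = -656/7*1 = -656/7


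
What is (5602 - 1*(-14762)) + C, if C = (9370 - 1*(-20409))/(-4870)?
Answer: 99142901/4870 ≈ 20358.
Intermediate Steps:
C = -29779/4870 (C = (9370 + 20409)*(-1/4870) = 29779*(-1/4870) = -29779/4870 ≈ -6.1148)
(5602 - 1*(-14762)) + C = (5602 - 1*(-14762)) - 29779/4870 = (5602 + 14762) - 29779/4870 = 20364 - 29779/4870 = 99142901/4870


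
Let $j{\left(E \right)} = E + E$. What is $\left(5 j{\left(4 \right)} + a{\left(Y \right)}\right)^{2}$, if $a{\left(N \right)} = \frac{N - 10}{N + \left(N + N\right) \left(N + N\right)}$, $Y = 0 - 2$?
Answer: $\frac{75076}{49} \approx 1532.2$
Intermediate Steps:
$j{\left(E \right)} = 2 E$
$Y = -2$ ($Y = 0 - 2 = -2$)
$a{\left(N \right)} = \frac{-10 + N}{N + 4 N^{2}}$ ($a{\left(N \right)} = \frac{-10 + N}{N + 2 N 2 N} = \frac{-10 + N}{N + 4 N^{2}}$)
$\left(5 j{\left(4 \right)} + a{\left(Y \right)}\right)^{2} = \left(5 \cdot 2 \cdot 4 + \frac{-10 - 2}{\left(-2\right) \left(1 + 4 \left(-2\right)\right)}\right)^{2} = \left(5 \cdot 8 - \frac{1}{2} \frac{1}{1 - 8} \left(-12\right)\right)^{2} = \left(40 - \frac{1}{2} \frac{1}{-7} \left(-12\right)\right)^{2} = \left(40 - \left(- \frac{1}{14}\right) \left(-12\right)\right)^{2} = \left(40 - \frac{6}{7}\right)^{2} = \left(\frac{274}{7}\right)^{2} = \frac{75076}{49}$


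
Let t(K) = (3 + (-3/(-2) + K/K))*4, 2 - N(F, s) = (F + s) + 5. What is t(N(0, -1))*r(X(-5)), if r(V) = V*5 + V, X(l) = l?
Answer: -660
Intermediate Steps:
N(F, s) = -3 - F - s (N(F, s) = 2 - ((F + s) + 5) = 2 - (5 + F + s) = 2 + (-5 - F - s) = -3 - F - s)
r(V) = 6*V (r(V) = 5*V + V = 6*V)
t(K) = 22 (t(K) = (3 + (-3*(-1/2) + 1))*4 = (3 + (3/2 + 1))*4 = (3 + 5/2)*4 = (11/2)*4 = 22)
t(N(0, -1))*r(X(-5)) = 22*(6*(-5)) = 22*(-30) = -660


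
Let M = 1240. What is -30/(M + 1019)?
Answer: -10/753 ≈ -0.013280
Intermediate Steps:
-30/(M + 1019) = -30/(1240 + 1019) = -30/2259 = (1/2259)*(-30) = -10/753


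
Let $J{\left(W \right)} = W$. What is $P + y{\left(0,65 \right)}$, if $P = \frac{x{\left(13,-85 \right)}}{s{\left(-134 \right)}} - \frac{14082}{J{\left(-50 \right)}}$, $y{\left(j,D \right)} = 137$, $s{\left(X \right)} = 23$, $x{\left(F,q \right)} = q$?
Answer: $\frac{238593}{575} \approx 414.94$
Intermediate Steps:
$P = \frac{159818}{575}$ ($P = - \frac{85}{23} - \frac{14082}{-50} = \left(-85\right) \frac{1}{23} - - \frac{7041}{25} = - \frac{85}{23} + \frac{7041}{25} = \frac{159818}{575} \approx 277.94$)
$P + y{\left(0,65 \right)} = \frac{159818}{575} + 137 = \frac{238593}{575}$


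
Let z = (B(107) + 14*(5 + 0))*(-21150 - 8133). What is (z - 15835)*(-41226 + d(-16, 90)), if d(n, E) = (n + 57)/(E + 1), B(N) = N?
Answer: 19503900862150/91 ≈ 2.1433e+11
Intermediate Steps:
d(n, E) = (57 + n)/(1 + E)
z = -5183091 (z = (107 + 14*(5 + 0))*(-21150 - 8133) = (107 + 14*5)*(-29283) = (107 + 70)*(-29283) = 177*(-29283) = -5183091)
(z - 15835)*(-41226 + d(-16, 90)) = (-5183091 - 15835)*(-41226 + (57 - 16)/(1 + 90)) = -5198926*(-41226 + 41/91) = -5198926*(-3751525/91) = 19503900862150/91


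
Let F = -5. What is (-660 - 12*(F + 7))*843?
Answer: -576612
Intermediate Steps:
(-660 - 12*(F + 7))*843 = (-660 - 12*(-5 + 7))*843 = (-660 - 12*2)*843 = (-660 - 24)*843 = -684*843 = -576612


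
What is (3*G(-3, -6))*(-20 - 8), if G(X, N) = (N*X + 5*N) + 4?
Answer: 672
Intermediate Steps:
G(X, N) = 4 + 5*N + N*X (G(X, N) = (5*N + N*X) + 4 = 4 + 5*N + N*X)
(3*G(-3, -6))*(-20 - 8) = (3*(4 + 5*(-6) - 6*(-3)))*(-20 - 8) = (3*(4 - 30 + 18))*(-28) = (3*(-8))*(-28) = -24*(-28) = 672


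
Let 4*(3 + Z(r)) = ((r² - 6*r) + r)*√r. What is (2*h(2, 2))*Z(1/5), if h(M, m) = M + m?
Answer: -24 - 48*√5/125 ≈ -24.859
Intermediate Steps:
Z(r) = -3 + √r*(r² - 5*r)/4 (Z(r) = -3 + (((r² - 6*r) + r)*√r)/4 = -3 + ((r² - 5*r)*√r)/4 = -3 + (√r*(r² - 5*r))/4 = -3 + √r*(r² - 5*r)/4)
(2*h(2, 2))*Z(1/5) = (2*(2 + 2))*(-3 - 5*√5/25/4 + (1/5)^(5/2)/4) = (2*4)*(-3 - √5/20 + (⅕)^(5/2)/4) = 8*(-3 - √5/20 + (√5/125)/4) = 8*(-3 - √5/20 + √5/500) = 8*(-3 - 6*√5/125) = -24 - 48*√5/125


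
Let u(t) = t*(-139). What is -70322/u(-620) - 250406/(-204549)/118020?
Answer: -21220161121381/26005755417705 ≈ -0.81598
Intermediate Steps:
u(t) = -139*t
-70322/u(-620) - 250406/(-204549)/118020 = -70322/((-139*(-620))) - 250406/(-204549)/118020 = -70322/86180 - 250406*(-1/204549)*(1/118020) = -70322*1/86180 + (250406/204549)*(1/118020) = -35161/43090 + 125203/12070436490 = -21220161121381/26005755417705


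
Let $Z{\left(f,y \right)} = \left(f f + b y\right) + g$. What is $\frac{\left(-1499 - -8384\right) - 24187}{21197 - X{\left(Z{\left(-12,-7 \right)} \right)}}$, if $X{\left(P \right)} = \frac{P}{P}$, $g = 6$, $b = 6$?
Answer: $- \frac{8651}{10598} \approx -0.81629$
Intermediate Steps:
$Z{\left(f,y \right)} = 6 + f^{2} + 6 y$ ($Z{\left(f,y \right)} = \left(f f + 6 y\right) + 6 = \left(f^{2} + 6 y\right) + 6 = 6 + f^{2} + 6 y$)
$X{\left(P \right)} = 1$
$\frac{\left(-1499 - -8384\right) - 24187}{21197 - X{\left(Z{\left(-12,-7 \right)} \right)}} = \frac{\left(-1499 - -8384\right) - 24187}{21197 - 1} = \frac{\left(-1499 + 8384\right) - 24187}{21197 - 1} = \frac{6885 - 24187}{21196} = \left(-17302\right) \frac{1}{21196} = - \frac{8651}{10598}$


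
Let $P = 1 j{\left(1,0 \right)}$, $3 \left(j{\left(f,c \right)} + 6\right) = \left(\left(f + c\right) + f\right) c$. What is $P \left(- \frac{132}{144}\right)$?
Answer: $\frac{11}{2} \approx 5.5$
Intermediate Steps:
$j{\left(f,c \right)} = -6 + \frac{c \left(c + 2 f\right)}{3}$ ($j{\left(f,c \right)} = -6 + \frac{\left(\left(f + c\right) + f\right) c}{3} = -6 + \frac{\left(\left(c + f\right) + f\right) c}{3} = -6 + \frac{\left(c + 2 f\right) c}{3} = -6 + \frac{c \left(c + 2 f\right)}{3}$)
$P = -6$ ($P = 1 \left(-6 + \frac{0^{2}}{3} + \frac{2}{3} \cdot 0 \cdot 1\right) = 1 \left(-6 + \frac{1}{3} \cdot 0 + 0\right) = 1 \left(-6 + 0 + 0\right) = 1 \left(-6\right) = -6$)
$P \left(- \frac{132}{144}\right) = - 6 \left(- \frac{132}{144}\right) = - 6 \left(\left(-132\right) \frac{1}{144}\right) = \left(-6\right) \left(- \frac{11}{12}\right) = \frac{11}{2}$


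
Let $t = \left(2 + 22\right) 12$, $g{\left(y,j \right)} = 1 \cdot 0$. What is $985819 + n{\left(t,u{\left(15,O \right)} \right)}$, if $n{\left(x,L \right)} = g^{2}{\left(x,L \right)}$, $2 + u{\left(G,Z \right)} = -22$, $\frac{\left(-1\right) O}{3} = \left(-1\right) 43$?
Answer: $985819$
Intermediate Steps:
$O = 129$ ($O = - 3 \left(\left(-1\right) 43\right) = \left(-3\right) \left(-43\right) = 129$)
$u{\left(G,Z \right)} = -24$ ($u{\left(G,Z \right)} = -2 - 22 = -24$)
$g{\left(y,j \right)} = 0$
$t = 288$ ($t = 24 \cdot 12 = 288$)
$n{\left(x,L \right)} = 0$ ($n{\left(x,L \right)} = 0^{2} = 0$)
$985819 + n{\left(t,u{\left(15,O \right)} \right)} = 985819 + 0 = 985819$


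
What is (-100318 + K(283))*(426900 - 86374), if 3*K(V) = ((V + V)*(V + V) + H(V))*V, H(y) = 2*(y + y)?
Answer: 30878948758900/3 ≈ 1.0293e+13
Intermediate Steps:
H(y) = 4*y (H(y) = 2*(2*y) = 4*y)
K(V) = V*(4*V + 4*V**2)/3 (K(V) = (((V + V)*(V + V) + 4*V)*V)/3 = (((2*V)*(2*V) + 4*V)*V)/3 = ((4*V**2 + 4*V)*V)/3 = ((4*V + 4*V**2)*V)/3 = (V*(4*V + 4*V**2))/3 = V*(4*V + 4*V**2)/3)
(-100318 + K(283))*(426900 - 86374) = (-100318 + (4/3)*283**2*(1 + 283))*(426900 - 86374) = (-100318 + (4/3)*80089*284)*340526 = (-100318 + 90981104/3)*340526 = (90680150/3)*340526 = 30878948758900/3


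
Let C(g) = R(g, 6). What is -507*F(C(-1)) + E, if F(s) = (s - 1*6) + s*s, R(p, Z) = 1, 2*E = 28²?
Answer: 2420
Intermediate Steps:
E = 392 (E = (½)*28² = (½)*784 = 392)
C(g) = 1
F(s) = -6 + s + s² (F(s) = (s - 6) + s² = (-6 + s) + s² = -6 + s + s²)
-507*F(C(-1)) + E = -507*(-6 + 1 + 1²) + 392 = -507*(-6 + 1 + 1) + 392 = -507*(-4) + 392 = 2028 + 392 = 2420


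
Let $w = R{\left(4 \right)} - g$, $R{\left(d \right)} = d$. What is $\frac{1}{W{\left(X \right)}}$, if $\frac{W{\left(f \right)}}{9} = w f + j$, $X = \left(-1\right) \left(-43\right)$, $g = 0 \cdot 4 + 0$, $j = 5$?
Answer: $\frac{1}{1593} \approx 0.00062775$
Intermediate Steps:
$g = 0$ ($g = 0 + 0 = 0$)
$w = 4$ ($w = 4 - 0 = 4 + 0 = 4$)
$X = 43$
$W{\left(f \right)} = 45 + 36 f$ ($W{\left(f \right)} = 9 \left(4 f + 5\right) = 9 \left(5 + 4 f\right) = 45 + 36 f$)
$\frac{1}{W{\left(X \right)}} = \frac{1}{45 + 36 \cdot 43} = \frac{1}{45 + 1548} = \frac{1}{1593}$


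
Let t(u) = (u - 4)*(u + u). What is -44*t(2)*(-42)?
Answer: -14784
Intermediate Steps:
t(u) = 2*u*(-4 + u) (t(u) = (-4 + u)*(2*u) = 2*u*(-4 + u))
-44*t(2)*(-42) = -88*2*(-4 + 2)*(-42) = -88*2*(-2)*(-42) = -44*(-8)*(-42) = 352*(-42) = -14784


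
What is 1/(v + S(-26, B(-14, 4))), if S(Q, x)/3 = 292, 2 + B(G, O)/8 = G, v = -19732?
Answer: -1/18856 ≈ -5.3034e-5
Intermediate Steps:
B(G, O) = -16 + 8*G
S(Q, x) = 876 (S(Q, x) = 3*292 = 876)
1/(v + S(-26, B(-14, 4))) = 1/(-19732 + 876) = 1/(-18856) = -1/18856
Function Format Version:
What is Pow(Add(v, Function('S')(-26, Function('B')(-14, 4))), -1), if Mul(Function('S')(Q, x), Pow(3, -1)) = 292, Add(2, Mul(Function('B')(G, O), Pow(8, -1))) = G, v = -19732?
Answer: Rational(-1, 18856) ≈ -5.3034e-5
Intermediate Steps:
Function('B')(G, O) = Add(-16, Mul(8, G))
Function('S')(Q, x) = 876 (Function('S')(Q, x) = Mul(3, 292) = 876)
Pow(Add(v, Function('S')(-26, Function('B')(-14, 4))), -1) = Pow(Add(-19732, 876), -1) = Pow(-18856, -1) = Rational(-1, 18856)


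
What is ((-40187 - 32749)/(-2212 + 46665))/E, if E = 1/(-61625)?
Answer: 4494681000/44453 ≈ 1.0111e+5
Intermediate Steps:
E = -1/61625 ≈ -1.6227e-5
((-40187 - 32749)/(-2212 + 46665))/E = ((-40187 - 32749)/(-2212 + 46665))/(-1/61625) = -72936/44453*(-61625) = 4494681000/44453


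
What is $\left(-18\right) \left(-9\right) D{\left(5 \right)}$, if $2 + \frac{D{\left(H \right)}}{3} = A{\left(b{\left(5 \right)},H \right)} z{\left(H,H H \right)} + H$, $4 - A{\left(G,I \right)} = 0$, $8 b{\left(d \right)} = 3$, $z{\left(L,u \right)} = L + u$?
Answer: $59778$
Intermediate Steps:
$b{\left(d \right)} = \frac{3}{8}$ ($b{\left(d \right)} = \frac{1}{8} \cdot 3 = \frac{3}{8}$)
$A{\left(G,I \right)} = 4$ ($A{\left(G,I \right)} = 4 - 0 = 4 + 0 = 4$)
$D{\left(H \right)} = -6 + 12 H^{2} + 15 H$ ($D{\left(H \right)} = -6 + 3 \left(4 \left(H + H H\right) + H\right) = -6 + 3 \left(4 \left(H + H^{2}\right) + H\right) = -6 + 3 \left(\left(4 H + 4 H^{2}\right) + H\right) = -6 + 3 \left(4 H^{2} + 5 H\right) = -6 + \left(12 H^{2} + 15 H\right) = -6 + 12 H^{2} + 15 H$)
$\left(-18\right) \left(-9\right) D{\left(5 \right)} = \left(-18\right) \left(-9\right) \left(-6 + 12 \cdot 5^{2} + 15 \cdot 5\right) = 162 \left(-6 + 12 \cdot 25 + 75\right) = 162 \left(-6 + 300 + 75\right) = 162 \cdot 369 = 59778$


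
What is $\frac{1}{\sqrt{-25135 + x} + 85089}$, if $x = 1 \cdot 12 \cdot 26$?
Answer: $\frac{85089}{7240162744} - \frac{i \sqrt{24823}}{7240162744} \approx 1.1752 \cdot 10^{-5} - 2.1761 \cdot 10^{-8} i$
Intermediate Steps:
$x = 312$ ($x = 12 \cdot 26 = 312$)
$\frac{1}{\sqrt{-25135 + x} + 85089} = \frac{1}{\sqrt{-25135 + 312} + 85089} = \frac{1}{\sqrt{-24823} + 85089} = \frac{1}{i \sqrt{24823} + 85089} = \frac{1}{85089 + i \sqrt{24823}}$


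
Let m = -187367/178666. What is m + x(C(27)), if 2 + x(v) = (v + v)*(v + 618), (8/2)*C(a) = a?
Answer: 6025386713/714664 ≈ 8431.1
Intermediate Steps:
C(a) = a/4
x(v) = -2 + 2*v*(618 + v) (x(v) = -2 + (v + v)*(v + 618) = -2 + (2*v)*(618 + v) = -2 + 2*v*(618 + v))
m = -187367/178666 (m = -187367*1/178666 = -187367/178666 ≈ -1.0487)
m + x(C(27)) = -187367/178666 + (-2 + 2*((¼)*27)² + 1236*((¼)*27)) = -187367/178666 + (-2 + 2*(27/4)² + 1236*(27/4)) = -187367/178666 + (-2 + 2*(729/16) + 8343) = -187367/178666 + (-2 + 729/8 + 8343) = -187367/178666 + 67457/8 = 6025386713/714664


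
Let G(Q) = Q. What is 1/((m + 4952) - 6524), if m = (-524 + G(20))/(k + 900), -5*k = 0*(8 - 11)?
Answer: -25/39314 ≈ -0.00063591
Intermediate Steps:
k = 0 (k = -0*(8 - 11) = -0*(-3) = -1/5*0 = 0)
m = -14/25 (m = (-524 + 20)/(0 + 900) = -504/900 = -504*1/900 = -14/25 ≈ -0.56000)
1/((m + 4952) - 6524) = 1/((-14/25 + 4952) - 6524) = 1/(123786/25 - 6524) = 1/(-39314/25) = -25/39314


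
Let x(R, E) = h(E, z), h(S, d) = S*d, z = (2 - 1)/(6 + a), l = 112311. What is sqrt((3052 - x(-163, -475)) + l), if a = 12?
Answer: sqrt(4154018)/6 ≈ 339.69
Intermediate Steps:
z = 1/18 (z = (2 - 1)/(6 + 12) = 1/18 ≈ 0.055556)
x(R, E) = E/18 (x(R, E) = E*(1/18) = E/18)
sqrt((3052 - x(-163, -475)) + l) = sqrt((3052 - (-475)/18) + 112311) = sqrt((3052 - 1*(-475/18)) + 112311) = sqrt((3052 + 475/18) + 112311) = sqrt(55411/18 + 112311) = sqrt(2077009/18) = sqrt(4154018)/6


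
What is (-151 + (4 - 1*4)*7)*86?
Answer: -12986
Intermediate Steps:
(-151 + (4 - 1*4)*7)*86 = (-151 + (4 - 4)*7)*86 = (-151 + 0*7)*86 = (-151 + 0)*86 = -151*86 = -12986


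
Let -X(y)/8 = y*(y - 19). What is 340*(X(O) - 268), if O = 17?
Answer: 1360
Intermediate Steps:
X(y) = -8*y*(-19 + y) (X(y) = -8*y*(y - 19) = -8*y*(-19 + y))
340*(X(O) - 268) = 340*(8*17*(19 - 1*17) - 268) = 340*(8*17*(19 - 17) - 268) = 340*(8*17*2 - 268) = 340*(272 - 268) = 340*4 = 1360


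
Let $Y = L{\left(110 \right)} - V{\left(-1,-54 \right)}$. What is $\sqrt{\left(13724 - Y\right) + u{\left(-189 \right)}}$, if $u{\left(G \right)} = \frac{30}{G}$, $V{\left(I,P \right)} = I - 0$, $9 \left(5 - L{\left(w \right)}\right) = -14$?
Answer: $\frac{\sqrt{672098}}{7} \approx 117.12$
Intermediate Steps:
$L{\left(w \right)} = \frac{59}{9}$ ($L{\left(w \right)} = 5 - - \frac{14}{9} = 5 + \frac{14}{9} = \frac{59}{9}$)
$V{\left(I,P \right)} = I$ ($V{\left(I,P \right)} = I + 0 = I$)
$Y = \frac{68}{9}$ ($Y = \frac{59}{9} - -1 = \frac{59}{9} + 1 = \frac{68}{9} \approx 7.5556$)
$\sqrt{\left(13724 - Y\right) + u{\left(-189 \right)}} = \sqrt{\left(13724 - \frac{68}{9}\right) + \frac{30}{-189}} = \sqrt{\left(13724 - \frac{68}{9}\right) + 30 \left(- \frac{1}{189}\right)} = \sqrt{\frac{123448}{9} - \frac{10}{63}} = \sqrt{\frac{96014}{7}} = \frac{\sqrt{672098}}{7}$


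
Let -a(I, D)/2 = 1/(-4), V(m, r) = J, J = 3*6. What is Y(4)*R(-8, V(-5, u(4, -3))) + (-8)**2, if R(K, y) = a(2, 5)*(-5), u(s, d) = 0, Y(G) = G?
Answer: 54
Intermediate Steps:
J = 18
V(m, r) = 18
a(I, D) = 1/2 (a(I, D) = -2/(-4) = -2*(-1/4) = 1/2)
R(K, y) = -5/2 (R(K, y) = (1/2)*(-5) = -5/2)
Y(4)*R(-8, V(-5, u(4, -3))) + (-8)**2 = 4*(-5/2) + (-8)**2 = -10 + 64 = 54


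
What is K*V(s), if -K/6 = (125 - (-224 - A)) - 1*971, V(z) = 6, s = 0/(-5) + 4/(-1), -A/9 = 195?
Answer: 85572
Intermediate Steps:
A = -1755 (A = -9*195 = -1755)
s = -4 (s = 0*(-⅕) + 4*(-1) = 0 - 4 = -4)
K = 14262 (K = -6*((125 - (-224 - 1*(-1755))) - 1*971) = -6*((125 - (-224 + 1755)) - 971) = -6*((125 - 1*1531) - 971) = -6*((125 - 1531) - 971) = -6*(-1406 - 971) = -6*(-2377) = 14262)
K*V(s) = 14262*6 = 85572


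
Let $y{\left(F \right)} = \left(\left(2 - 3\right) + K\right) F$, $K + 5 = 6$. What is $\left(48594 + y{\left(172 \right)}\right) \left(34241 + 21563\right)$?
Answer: $2711739576$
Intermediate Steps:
$K = 1$ ($K = -5 + 6 = 1$)
$y{\left(F \right)} = 0$ ($y{\left(F \right)} = \left(\left(2 - 3\right) + 1\right) F = \left(-1 + 1\right) F = 0 F = 0$)
$\left(48594 + y{\left(172 \right)}\right) \left(34241 + 21563\right) = \left(48594 + 0\right) \left(34241 + 21563\right) = 48594 \cdot 55804 = 2711739576$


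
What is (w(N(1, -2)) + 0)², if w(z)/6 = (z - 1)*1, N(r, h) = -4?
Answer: 900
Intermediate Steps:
w(z) = -6 + 6*z (w(z) = 6*((z - 1)*1) = 6*((-1 + z)*1) = 6*(-1 + z) = -6 + 6*z)
(w(N(1, -2)) + 0)² = ((-6 + 6*(-4)) + 0)² = ((-6 - 24) + 0)² = (-30 + 0)² = (-30)² = 900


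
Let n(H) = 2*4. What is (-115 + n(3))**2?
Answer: 11449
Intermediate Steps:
n(H) = 8
(-115 + n(3))**2 = (-115 + 8)**2 = (-107)**2 = 11449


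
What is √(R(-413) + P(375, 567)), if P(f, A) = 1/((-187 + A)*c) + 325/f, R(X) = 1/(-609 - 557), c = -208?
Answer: √258529005007845/17280120 ≈ 0.93048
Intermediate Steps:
R(X) = -1/1166 (R(X) = 1/(-1166) = -1/1166)
P(f, A) = 325/f - 1/(208*(-187 + A)) (P(f, A) = 1/((-187 + A)*(-208)) + 325/f = -1/208/(-187 + A) + 325/f = -1/(208*(-187 + A)) + 325/f = 325/f - 1/(208*(-187 + A)))
√(R(-413) + P(375, 567)) = √(-1/1166 + (1/208)*(-12641200 - 1*375 + 67600*567)/(375*(-187 + 567))) = √(-1/1166 + (1/208)*(1/375)*(-12641200 - 375 + 38329200)/380) = √(-1/1166 + (1/208)*(1/375)*(1/380)*25687625) = √(-1/1166 + 205501/237120) = √(119688523/138240960) = √258529005007845/17280120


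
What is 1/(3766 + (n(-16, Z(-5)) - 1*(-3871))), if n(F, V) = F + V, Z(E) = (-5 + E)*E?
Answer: 1/7671 ≈ 0.00013036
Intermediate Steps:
Z(E) = E*(-5 + E)
1/(3766 + (n(-16, Z(-5)) - 1*(-3871))) = 1/(3766 + ((-16 - 5*(-5 - 5)) - 1*(-3871))) = 1/(3766 + ((-16 - 5*(-10)) + 3871)) = 1/(3766 + ((-16 + 50) + 3871)) = 1/(3766 + (34 + 3871)) = 1/(3766 + 3905) = 1/7671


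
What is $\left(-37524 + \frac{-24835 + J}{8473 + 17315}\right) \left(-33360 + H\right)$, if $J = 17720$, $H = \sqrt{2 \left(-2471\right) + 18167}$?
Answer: $\frac{32170389517615}{25788} \approx 1.2475 \cdot 10^{9}$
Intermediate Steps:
$H = 115$ ($H = \sqrt{-4942 + 18167} = \sqrt{13225} = 115$)
$\left(-37524 + \frac{-24835 + J}{8473 + 17315}\right) \left(-33360 + H\right) = \left(-37524 + \frac{-24835 + 17720}{8473 + 17315}\right) \left(-33360 + 115\right) = \left(-37524 - \frac{7115}{25788}\right) \left(-33245\right) = \left(- \frac{967676027}{25788}\right) \left(-33245\right) = \frac{32170389517615}{25788}$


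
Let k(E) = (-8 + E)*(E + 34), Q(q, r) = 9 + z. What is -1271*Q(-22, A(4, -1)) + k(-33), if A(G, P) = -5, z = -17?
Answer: 10127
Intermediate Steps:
Q(q, r) = -8 (Q(q, r) = 9 - 17 = -8)
k(E) = (-8 + E)*(34 + E)
-1271*Q(-22, A(4, -1)) + k(-33) = -1271*(-8) + (-272 + (-33)² + 26*(-33)) = 10168 + (-272 + 1089 - 858) = 10168 - 41 = 10127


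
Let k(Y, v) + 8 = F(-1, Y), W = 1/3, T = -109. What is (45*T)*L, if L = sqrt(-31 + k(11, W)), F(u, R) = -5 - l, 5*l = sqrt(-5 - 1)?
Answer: -981*sqrt(-1100 - 5*I*sqrt(6)) ≈ -181.13 + 32537.0*I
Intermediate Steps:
W = 1/3 ≈ 0.33333
l = I*sqrt(6)/5 (l = sqrt(-5 - 1)/5 = sqrt(-6)/5 = (I*sqrt(6))/5 = I*sqrt(6)/5 ≈ 0.4899*I)
F(u, R) = -5 - I*sqrt(6)/5
k(Y, v) = -13 - I*sqrt(6)/5 (k(Y, v) = -8 + (-5 - I*sqrt(6)/5) = -13 - I*sqrt(6)/5)
L = sqrt(-44 - I*sqrt(6)/5) (L = sqrt(-31 + (-13 - I*sqrt(6)/5)) = sqrt(-44 - I*sqrt(6)/5) ≈ 0.03693 - 6.6334*I)
(45*T)*L = (45*(-109))*(sqrt(-1100 - 5*I*sqrt(6))/5) = -981*sqrt(-1100 - 5*I*sqrt(6))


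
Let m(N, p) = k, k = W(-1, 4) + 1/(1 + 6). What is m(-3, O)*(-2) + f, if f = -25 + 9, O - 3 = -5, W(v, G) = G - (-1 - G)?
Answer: -240/7 ≈ -34.286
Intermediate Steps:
W(v, G) = 1 + 2*G (W(v, G) = G + (1 + G) = 1 + 2*G)
O = -2 (O = 3 - 5 = -2)
f = -16
k = 64/7 (k = (1 + 2*4) + 1/(1 + 6) = (1 + 8) + 1/7 = 9 + 1/7 = 64/7 ≈ 9.1429)
m(N, p) = 64/7
m(-3, O)*(-2) + f = (64/7)*(-2) - 16 = -128/7 - 16 = -240/7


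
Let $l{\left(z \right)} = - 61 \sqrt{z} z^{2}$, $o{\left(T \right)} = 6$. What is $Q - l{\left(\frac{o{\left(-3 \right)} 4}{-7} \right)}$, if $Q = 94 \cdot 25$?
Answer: $2350 + \frac{70272 i \sqrt{42}}{343} \approx 2350.0 + 1327.7 i$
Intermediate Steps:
$l{\left(z \right)} = - 61 z^{\frac{5}{2}}$
$Q = 2350$
$Q - l{\left(\frac{o{\left(-3 \right)} 4}{-7} \right)} = 2350 - - 61 \left(\frac{6 \cdot 4}{-7}\right)^{\frac{5}{2}} = 2350 - - 61 \left(24 \left(- \frac{1}{7}\right)\right)^{\frac{5}{2}} = 2350 - - 61 \left(- \frac{24}{7}\right)^{\frac{5}{2}} = 2350 - - 61 \frac{1152 i \sqrt{42}}{343} = 2350 - - \frac{70272 i \sqrt{42}}{343} = 2350 + \frac{70272 i \sqrt{42}}{343}$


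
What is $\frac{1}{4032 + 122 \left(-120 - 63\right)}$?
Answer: $- \frac{1}{18294} \approx -5.4663 \cdot 10^{-5}$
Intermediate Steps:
$\frac{1}{4032 + 122 \left(-120 - 63\right)} = \frac{1}{4032 + 122 \left(-183\right)} = \frac{1}{4032 - 22326} = \frac{1}{-18294} = - \frac{1}{18294}$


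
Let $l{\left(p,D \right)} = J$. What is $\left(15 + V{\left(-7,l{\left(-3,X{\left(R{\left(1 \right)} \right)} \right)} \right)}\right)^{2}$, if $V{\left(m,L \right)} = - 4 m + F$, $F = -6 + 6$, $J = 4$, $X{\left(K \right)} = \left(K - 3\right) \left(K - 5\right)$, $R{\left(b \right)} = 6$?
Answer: $1849$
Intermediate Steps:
$X{\left(K \right)} = \left(-5 + K\right) \left(-3 + K\right)$ ($X{\left(K \right)} = \left(-3 + K\right) \left(-5 + K\right) = \left(-5 + K\right) \left(-3 + K\right)$)
$F = 0$
$l{\left(p,D \right)} = 4$
$V{\left(m,L \right)} = - 4 m$ ($V{\left(m,L \right)} = - 4 m + 0 = - 4 m$)
$\left(15 + V{\left(-7,l{\left(-3,X{\left(R{\left(1 \right)} \right)} \right)} \right)}\right)^{2} = \left(15 - -28\right)^{2} = \left(15 + 28\right)^{2} = 43^{2} = 1849$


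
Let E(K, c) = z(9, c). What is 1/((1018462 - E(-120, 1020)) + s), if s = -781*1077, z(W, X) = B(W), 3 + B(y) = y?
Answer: 1/177319 ≈ 5.6396e-6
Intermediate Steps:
B(y) = -3 + y
z(W, X) = -3 + W
E(K, c) = 6 (E(K, c) = -3 + 9 = 6)
s = -841137
1/((1018462 - E(-120, 1020)) + s) = 1/((1018462 - 1*6) - 841137) = 1/((1018462 - 6) - 841137) = 1/(1018456 - 841137) = 1/177319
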